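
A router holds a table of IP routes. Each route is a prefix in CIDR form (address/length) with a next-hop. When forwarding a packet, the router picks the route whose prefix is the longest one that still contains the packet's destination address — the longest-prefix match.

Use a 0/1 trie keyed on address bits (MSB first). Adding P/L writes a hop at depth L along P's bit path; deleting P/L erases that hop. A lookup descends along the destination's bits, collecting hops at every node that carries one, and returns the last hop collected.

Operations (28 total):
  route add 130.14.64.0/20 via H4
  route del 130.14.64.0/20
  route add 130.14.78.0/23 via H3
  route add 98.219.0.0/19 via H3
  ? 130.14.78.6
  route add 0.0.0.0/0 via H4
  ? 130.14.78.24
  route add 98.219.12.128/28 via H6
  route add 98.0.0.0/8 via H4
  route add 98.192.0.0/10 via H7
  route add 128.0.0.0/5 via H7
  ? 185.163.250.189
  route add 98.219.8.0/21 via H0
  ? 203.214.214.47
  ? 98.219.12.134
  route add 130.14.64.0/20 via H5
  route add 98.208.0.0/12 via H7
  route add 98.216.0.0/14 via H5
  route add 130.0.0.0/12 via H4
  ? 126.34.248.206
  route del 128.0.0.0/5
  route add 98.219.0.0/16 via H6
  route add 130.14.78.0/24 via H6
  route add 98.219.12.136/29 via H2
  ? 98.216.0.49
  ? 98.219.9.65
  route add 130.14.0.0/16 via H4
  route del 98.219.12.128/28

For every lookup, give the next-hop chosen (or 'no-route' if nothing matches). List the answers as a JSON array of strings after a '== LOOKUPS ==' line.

Trace:
  add 130.14.64.0/20 -> H4 at depth 20
  - 130.14.64.0/20 clear@20
  add 130.14.78.0/23 -> H3 at depth 23
  add 98.219.0.0/19 -> H3 at depth 19
  lookup 130.14.78.6: bits 10000010000011100100111 walk d0:-→d1:-→d2:-→d3:-→d4:-→d5:-→d6:-→d7:-→d8:-→d9:-→d10:-→d11:-→d12:-→d13:-→d14:-→d15:-→d16:-→d17:-→d18:-→d19:-→d20:-→d21:-→d22:-→d23:H3 -> H3
  add 0.0.0.0/0 -> H4 at depth 0
  lookup 130.14.78.24: bits 10000010000011100100111 walk d0:H4→d1:-→d2:-→d3:-→d4:-→d5:-→d6:-→d7:-→d8:-→d9:-→d10:-→d11:-→d12:-→d13:-→d14:-→d15:-→d16:-→d17:-→d18:-→d19:-→d20:-→d21:-→d22:-→d23:H3 -> H3
  add 98.219.12.128/28 -> H6 at depth 28
  add 98.0.0.0/8 -> H4 at depth 8
  add 98.192.0.0/10 -> H7 at depth 10
  add 128.0.0.0/5 -> H7 at depth 5
  lookup 185.163.250.189: bits 10 walk d0:H4→d1:-→d2:- -> H4
  add 98.219.8.0/21 -> H0 at depth 21
  lookup 203.214.214.47: bits 1 walk d0:H4→d1:- -> H4
  lookup 98.219.12.134: bits 0110001011011011000011001000 walk d0:H4→d1:-→d2:-→d3:-→d4:-→d5:-→d6:-→d7:-→d8:H4→d9:-→d10:H7→d11:-→d12:-→d13:-→d14:-→d15:-→d16:-→d17:-→d18:-→d19:H3→d20:-→d21:H0→d22:-→d23:-→d24:-→d25:-→d26:-→d27:-→d28:H6 -> H6
  add 130.14.64.0/20 -> H5 at depth 20
  add 98.208.0.0/12 -> H7 at depth 12
  add 98.216.0.0/14 -> H5 at depth 14
  add 130.0.0.0/12 -> H4 at depth 12
  lookup 126.34.248.206: bits 011 walk d0:H4→d1:-→d2:-→d3:- -> H4
  - 128.0.0.0/5 clear@5
  add 98.219.0.0/16 -> H6 at depth 16
  add 130.14.78.0/24 -> H6 at depth 24
  add 98.219.12.136/29 -> H2 at depth 29
  lookup 98.216.0.49: bits 01100010110110 walk d0:H4→d1:-→d2:-→d3:-→d4:-→d5:-→d6:-→d7:-→d8:H4→d9:-→d10:H7→d11:-→d12:H7→d13:-→d14:H5 -> H5
  lookup 98.219.9.65: bits 011000101101101100001 walk d0:H4→d1:-→d2:-→d3:-→d4:-→d5:-→d6:-→d7:-→d8:H4→d9:-→d10:H7→d11:-→d12:H7→d13:-→d14:H5→d15:-→d16:H6→d17:-→d18:-→d19:H3→d20:-→d21:H0 -> H0
  add 130.14.0.0/16 -> H4 at depth 16
  - 98.219.12.128/28 clear@28

== LOOKUPS ==
["H3","H3","H4","H4","H6","H4","H5","H0"]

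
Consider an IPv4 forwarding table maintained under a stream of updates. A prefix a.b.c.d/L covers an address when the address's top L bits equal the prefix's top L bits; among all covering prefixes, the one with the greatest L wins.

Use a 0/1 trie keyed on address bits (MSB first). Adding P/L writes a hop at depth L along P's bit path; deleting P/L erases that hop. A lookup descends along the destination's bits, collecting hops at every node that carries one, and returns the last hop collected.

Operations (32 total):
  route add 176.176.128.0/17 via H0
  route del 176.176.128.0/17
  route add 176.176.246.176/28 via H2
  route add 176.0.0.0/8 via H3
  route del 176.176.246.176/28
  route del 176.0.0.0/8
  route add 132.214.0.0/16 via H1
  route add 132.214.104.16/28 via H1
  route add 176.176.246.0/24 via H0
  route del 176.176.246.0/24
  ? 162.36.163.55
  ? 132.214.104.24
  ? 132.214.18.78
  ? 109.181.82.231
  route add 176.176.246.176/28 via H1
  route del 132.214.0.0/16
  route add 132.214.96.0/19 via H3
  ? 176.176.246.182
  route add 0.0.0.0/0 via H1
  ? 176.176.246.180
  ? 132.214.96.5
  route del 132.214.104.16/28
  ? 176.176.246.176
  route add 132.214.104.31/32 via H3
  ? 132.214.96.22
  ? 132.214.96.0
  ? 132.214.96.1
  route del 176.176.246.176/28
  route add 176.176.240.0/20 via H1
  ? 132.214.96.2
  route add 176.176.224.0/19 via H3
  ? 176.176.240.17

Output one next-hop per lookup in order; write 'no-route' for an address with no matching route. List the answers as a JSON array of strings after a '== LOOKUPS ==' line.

Trace:
  add 176.176.128.0/17 -> H0 at depth 17
  - 176.176.128.0/17 clear@17
  add 176.176.246.176/28 -> H2 at depth 28
  add 176.0.0.0/8 -> H3 at depth 8
  - 176.176.246.176/28 clear@28
  - 176.0.0.0/8 clear@8
  add 132.214.0.0/16 -> H1 at depth 16
  add 132.214.104.16/28 -> H1 at depth 28
  add 176.176.246.0/24 -> H0 at depth 24
  - 176.176.246.0/24 clear@24
  Q 162.36.163.55: descend 101 ; hops seen [∅] ; pick no-route
  Q 132.214.104.24: descend 1000010011010110011010000001 ; hops seen [H1,H1] ; pick H1
  Q 132.214.18.78: descend 10000100110101100 ; hops seen [H1] ; pick H1
  Q 109.181.82.231: descend ε ; hops seen [∅] ; pick no-route
  add 176.176.246.176/28 -> H1 at depth 28
  - 132.214.0.0/16 clear@16
  add 132.214.96.0/19 -> H3 at depth 19
  Q 176.176.246.182: descend 1011000010110000111101101011 ; hops seen [H1] ; pick H1
  add 0.0.0.0/0 -> H1 at depth 0
  Q 176.176.246.180: descend 1011000010110000111101101011 ; hops seen [H1,H1] ; pick H1
  Q 132.214.96.5: descend 10000100110101100110 ; hops seen [H1,H3] ; pick H3
  - 132.214.104.16/28 clear@28
  Q 176.176.246.176: descend 1011000010110000111101101011 ; hops seen [H1,H1] ; pick H1
  add 132.214.104.31/32 -> H3 at depth 32
  Q 132.214.96.22: descend 10000100110101100110 ; hops seen [H1,H3] ; pick H3
  Q 132.214.96.0: descend 10000100110101100110 ; hops seen [H1,H3] ; pick H3
  Q 132.214.96.1: descend 10000100110101100110 ; hops seen [H1,H3] ; pick H3
  - 176.176.246.176/28 clear@28
  add 176.176.240.0/20 -> H1 at depth 20
  Q 132.214.96.2: descend 10000100110101100110 ; hops seen [H1,H3] ; pick H3
  add 176.176.224.0/19 -> H3 at depth 19
  Q 176.176.240.17: descend 101100001011000011110 ; hops seen [H1,H3,H1] ; pick H1

== LOOKUPS ==
["no-route","H1","H1","no-route","H1","H1","H3","H1","H3","H3","H3","H3","H1"]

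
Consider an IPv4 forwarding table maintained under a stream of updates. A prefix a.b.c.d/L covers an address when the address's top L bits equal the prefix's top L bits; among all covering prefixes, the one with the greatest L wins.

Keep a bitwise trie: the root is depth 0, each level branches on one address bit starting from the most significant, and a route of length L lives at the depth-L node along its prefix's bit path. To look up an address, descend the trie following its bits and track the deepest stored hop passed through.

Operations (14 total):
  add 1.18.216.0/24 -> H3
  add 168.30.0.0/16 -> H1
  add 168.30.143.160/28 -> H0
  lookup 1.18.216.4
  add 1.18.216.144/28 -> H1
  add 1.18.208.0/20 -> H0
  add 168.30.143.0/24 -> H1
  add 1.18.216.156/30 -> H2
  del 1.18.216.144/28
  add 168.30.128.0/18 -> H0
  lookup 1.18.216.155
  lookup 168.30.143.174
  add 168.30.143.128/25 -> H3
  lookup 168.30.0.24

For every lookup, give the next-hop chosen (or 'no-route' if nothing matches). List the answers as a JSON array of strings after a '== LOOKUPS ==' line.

Apply in order:
  add 1.18.216.0/24 -> H3 at depth 24
  add 168.30.0.0/16 -> H1 at depth 16
  add 168.30.143.160/28 -> H0 at depth 28
  Q 1.18.216.4: descend 000000010001001011011000 ; hops seen [H3] ; pick H3
  add 1.18.216.144/28 -> H1 at depth 28
  add 1.18.208.0/20 -> H0 at depth 20
  add 168.30.143.0/24 -> H1 at depth 24
  add 1.18.216.156/30 -> H2 at depth 30
  - 1.18.216.144/28 clear@28
  add 168.30.128.0/18 -> H0 at depth 18
  Q 1.18.216.155: descend 00000001000100101101100010011 ; hops seen [H0,H3] ; pick H3
  Q 168.30.143.174: descend 1010100000011110100011111010 ; hops seen [H1,H0,H1,H0] ; pick H0
  add 168.30.143.128/25 -> H3 at depth 25
  Q 168.30.0.24: descend 1010100000011110 ; hops seen [H1] ; pick H1

== LOOKUPS ==
["H3","H3","H0","H1"]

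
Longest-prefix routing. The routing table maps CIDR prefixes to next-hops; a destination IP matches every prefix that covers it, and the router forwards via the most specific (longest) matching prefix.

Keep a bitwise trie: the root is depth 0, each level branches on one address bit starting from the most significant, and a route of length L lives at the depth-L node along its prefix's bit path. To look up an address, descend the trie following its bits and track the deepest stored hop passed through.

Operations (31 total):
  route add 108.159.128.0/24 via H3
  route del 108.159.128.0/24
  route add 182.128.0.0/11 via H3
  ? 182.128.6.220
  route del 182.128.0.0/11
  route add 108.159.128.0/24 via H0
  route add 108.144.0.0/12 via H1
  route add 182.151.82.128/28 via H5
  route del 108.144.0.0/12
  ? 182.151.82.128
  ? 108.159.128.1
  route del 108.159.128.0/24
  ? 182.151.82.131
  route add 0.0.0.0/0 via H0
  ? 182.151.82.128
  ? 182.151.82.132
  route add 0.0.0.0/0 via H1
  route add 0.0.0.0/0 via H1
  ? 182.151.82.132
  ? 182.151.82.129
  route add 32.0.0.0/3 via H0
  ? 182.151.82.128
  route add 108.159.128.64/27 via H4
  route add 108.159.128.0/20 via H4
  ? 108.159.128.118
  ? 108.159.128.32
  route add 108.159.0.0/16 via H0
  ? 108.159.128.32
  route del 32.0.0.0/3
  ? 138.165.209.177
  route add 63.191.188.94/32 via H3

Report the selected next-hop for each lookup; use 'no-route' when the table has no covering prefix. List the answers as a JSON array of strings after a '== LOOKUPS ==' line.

Process each operation:
  add 108.159.128.0/24 -> H3 at depth 24
  del 108.159.128.0/24 (clear depth 24)
  add 182.128.0.0/11 -> H3 at depth 11
  ? 182.128.6.220  path d0:-→d1:-→d2:-→d3:-→d4:-→d5:-→d6:-→d7:-→d8:-→d9:-→d10:-→d11:H3  best=H3
  del 182.128.0.0/11 (clear depth 11)
  add 108.159.128.0/24 -> H0 at depth 24
  add 108.144.0.0/12 -> H1 at depth 12
  add 182.151.82.128/28 -> H5 at depth 28
  del 108.144.0.0/12 (clear depth 12)
  ? 182.151.82.128  path d0:-→d1:-→d2:-→d3:-→d4:-→d5:-→d6:-→d7:-→d8:-→d9:-→d10:-→d11:-→d12:-→d13:-→d14:-→d15:-→d16:-→d17:-→d18:-→d19:-→d20:-→d21:-→d22:-→d23:-→d24:-→d25:-→d26:-→d27:-→d28:H5  best=H5
  ? 108.159.128.1  path d0:-→d1:-→d2:-→d3:-→d4:-→d5:-→d6:-→d7:-→d8:-→d9:-→d10:-→d11:-→d12:-→d13:-→d14:-→d15:-→d16:-→d17:-→d18:-→d19:-→d20:-→d21:-→d22:-→d23:-→d24:H0  best=H0
  del 108.159.128.0/24 (clear depth 24)
  ? 182.151.82.131  path d0:-→d1:-→d2:-→d3:-→d4:-→d5:-→d6:-→d7:-→d8:-→d9:-→d10:-→d11:-→d12:-→d13:-→d14:-→d15:-→d16:-→d17:-→d18:-→d19:-→d20:-→d21:-→d22:-→d23:-→d24:-→d25:-→d26:-→d27:-→d28:H5  best=H5
  add 0.0.0.0/0 -> H0 at depth 0
  ? 182.151.82.128  path d0:H0→d1:-→d2:-→d3:-→d4:-→d5:-→d6:-→d7:-→d8:-→d9:-→d10:-→d11:-→d12:-→d13:-→d14:-→d15:-→d16:-→d17:-→d18:-→d19:-→d20:-→d21:-→d22:-→d23:-→d24:-→d25:-→d26:-→d27:-→d28:H5  best=H5
  ? 182.151.82.132  path d0:H0→d1:-→d2:-→d3:-→d4:-→d5:-→d6:-→d7:-→d8:-→d9:-→d10:-→d11:-→d12:-→d13:-→d14:-→d15:-→d16:-→d17:-→d18:-→d19:-→d20:-→d21:-→d22:-→d23:-→d24:-→d25:-→d26:-→d27:-→d28:H5  best=H5
  add 0.0.0.0/0 -> H1 at depth 0
  add 0.0.0.0/0 -> H1 at depth 0
  ? 182.151.82.132  path d0:H1→d1:-→d2:-→d3:-→d4:-→d5:-→d6:-→d7:-→d8:-→d9:-→d10:-→d11:-→d12:-→d13:-→d14:-→d15:-→d16:-→d17:-→d18:-→d19:-→d20:-→d21:-→d22:-→d23:-→d24:-→d25:-→d26:-→d27:-→d28:H5  best=H5
  ? 182.151.82.129  path d0:H1→d1:-→d2:-→d3:-→d4:-→d5:-→d6:-→d7:-→d8:-→d9:-→d10:-→d11:-→d12:-→d13:-→d14:-→d15:-→d16:-→d17:-→d18:-→d19:-→d20:-→d21:-→d22:-→d23:-→d24:-→d25:-→d26:-→d27:-→d28:H5  best=H5
  add 32.0.0.0/3 -> H0 at depth 3
  ? 182.151.82.128  path d0:H1→d1:-→d2:-→d3:-→d4:-→d5:-→d6:-→d7:-→d8:-→d9:-→d10:-→d11:-→d12:-→d13:-→d14:-→d15:-→d16:-→d17:-→d18:-→d19:-→d20:-→d21:-→d22:-→d23:-→d24:-→d25:-→d26:-→d27:-→d28:H5  best=H5
  add 108.159.128.64/27 -> H4 at depth 27
  add 108.159.128.0/20 -> H4 at depth 20
  ? 108.159.128.118  path d0:H1→d1:-→d2:-→d3:-→d4:-→d5:-→d6:-→d7:-→d8:-→d9:-→d10:-→d11:-→d12:-→d13:-→d14:-→d15:-→d16:-→d17:-→d18:-→d19:-→d20:H4→d21:-→d22:-→d23:-→d24:-→d25:-→d26:-  best=H4
  ? 108.159.128.32  path d0:H1→d1:-→d2:-→d3:-→d4:-→d5:-→d6:-→d7:-→d8:-→d9:-→d10:-→d11:-→d12:-→d13:-→d14:-→d15:-→d16:-→d17:-→d18:-→d19:-→d20:H4→d21:-→d22:-→d23:-→d24:-→d25:-  best=H4
  add 108.159.0.0/16 -> H0 at depth 16
  ? 108.159.128.32  path d0:H1→d1:-→d2:-→d3:-→d4:-→d5:-→d6:-→d7:-→d8:-→d9:-→d10:-→d11:-→d12:-→d13:-→d14:-→d15:-→d16:H0→d17:-→d18:-→d19:-→d20:H4→d21:-→d22:-→d23:-→d24:-→d25:-  best=H4
  del 32.0.0.0/3 (clear depth 3)
  ? 138.165.209.177  path d0:H1→d1:-→d2:-  best=H1
  add 63.191.188.94/32 -> H3 at depth 32

== LOOKUPS ==
["H3","H5","H0","H5","H5","H5","H5","H5","H5","H4","H4","H4","H1"]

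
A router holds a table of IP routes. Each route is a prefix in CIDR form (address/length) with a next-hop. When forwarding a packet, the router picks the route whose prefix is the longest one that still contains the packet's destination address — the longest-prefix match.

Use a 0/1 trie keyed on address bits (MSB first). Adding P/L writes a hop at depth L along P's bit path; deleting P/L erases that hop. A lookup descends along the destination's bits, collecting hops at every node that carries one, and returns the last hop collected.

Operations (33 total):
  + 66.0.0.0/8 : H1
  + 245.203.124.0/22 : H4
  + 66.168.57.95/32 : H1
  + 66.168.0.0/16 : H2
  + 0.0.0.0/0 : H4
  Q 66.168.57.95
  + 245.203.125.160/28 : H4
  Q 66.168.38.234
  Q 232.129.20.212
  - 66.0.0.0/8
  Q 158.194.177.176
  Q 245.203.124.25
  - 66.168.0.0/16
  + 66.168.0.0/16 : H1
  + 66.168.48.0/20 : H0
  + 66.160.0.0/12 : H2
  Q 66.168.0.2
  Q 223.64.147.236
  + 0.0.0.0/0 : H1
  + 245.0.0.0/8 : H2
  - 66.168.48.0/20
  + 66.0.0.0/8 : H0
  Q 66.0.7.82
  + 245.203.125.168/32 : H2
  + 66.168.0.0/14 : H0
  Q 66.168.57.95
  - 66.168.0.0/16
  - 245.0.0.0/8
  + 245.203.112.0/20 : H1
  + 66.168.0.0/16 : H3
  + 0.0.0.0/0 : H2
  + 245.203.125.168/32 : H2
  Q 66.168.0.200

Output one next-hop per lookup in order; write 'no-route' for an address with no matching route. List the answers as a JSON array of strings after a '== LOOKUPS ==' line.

Apply in order:
  + 66.0.0.0/8 (H1) depth=8
  + 245.203.124.0/22 (H4) depth=22
  + 66.168.57.95/32 (H1) depth=32
  + 66.168.0.0/16 (H2) depth=16
  + 0.0.0.0/0 (H4) depth=0
  ? 66.168.57.95  path d0:H4→d1:-→d2:-→d3:-→d4:-→d5:-→d6:-→d7:-→d8:H1→d9:-→d10:-→d11:-→d12:-→d13:-→d14:-→d15:-→d16:H2→d17:-→d18:-→d19:-→d20:-→d21:-→d22:-→d23:-→d24:-→d25:-→d26:-→d27:-→d28:-→d29:-→d30:-→d31:-→d32:H1  best=H1
  + 245.203.125.160/28 (H4) depth=28
  ? 66.168.38.234  path d0:H4→d1:-→d2:-→d3:-→d4:-→d5:-→d6:-→d7:-→d8:H1→d9:-→d10:-→d11:-→d12:-→d13:-→d14:-→d15:-→d16:H2→d17:-→d18:-→d19:-  best=H2
  ? 232.129.20.212  path d0:H4→d1:-→d2:-→d3:-  best=H4
  del 66.0.0.0/8 (clear depth 8)
  ? 158.194.177.176  path d0:H4→d1:-  best=H4
  ? 245.203.124.25  path d0:H4→d1:-→d2:-→d3:-→d4:-→d5:-→d6:-→d7:-→d8:-→d9:-→d10:-→d11:-→d12:-→d13:-→d14:-→d15:-→d16:-→d17:-→d18:-→d19:-→d20:-→d21:-→d22:H4→d23:-  best=H4
  del 66.168.0.0/16 (clear depth 16)
  + 66.168.0.0/16 (H1) depth=16
  + 66.168.48.0/20 (H0) depth=20
  + 66.160.0.0/12 (H2) depth=12
  ? 66.168.0.2  path d0:H4→d1:-→d2:-→d3:-→d4:-→d5:-→d6:-→d7:-→d8:-→d9:-→d10:-→d11:-→d12:H2→d13:-→d14:-→d15:-→d16:H1→d17:-→d18:-  best=H1
  ? 223.64.147.236  path d0:H4→d1:-→d2:-  best=H4
  + 0.0.0.0/0 (H1) depth=0
  + 245.0.0.0/8 (H2) depth=8
  del 66.168.48.0/20 (clear depth 20)
  + 66.0.0.0/8 (H0) depth=8
  ? 66.0.7.82  path d0:H1→d1:-→d2:-→d3:-→d4:-→d5:-→d6:-→d7:-→d8:H0  best=H0
  + 245.203.125.168/32 (H2) depth=32
  + 66.168.0.0/14 (H0) depth=14
  ? 66.168.57.95  path d0:H1→d1:-→d2:-→d3:-→d4:-→d5:-→d6:-→d7:-→d8:H0→d9:-→d10:-→d11:-→d12:H2→d13:-→d14:H0→d15:-→d16:H1→d17:-→d18:-→d19:-→d20:-→d21:-→d22:-→d23:-→d24:-→d25:-→d26:-→d27:-→d28:-→d29:-→d30:-→d31:-→d32:H1  best=H1
  del 66.168.0.0/16 (clear depth 16)
  del 245.0.0.0/8 (clear depth 8)
  + 245.203.112.0/20 (H1) depth=20
  + 66.168.0.0/16 (H3) depth=16
  + 0.0.0.0/0 (H2) depth=0
  + 245.203.125.168/32 (H2) depth=32
  ? 66.168.0.200  path d0:H2→d1:-→d2:-→d3:-→d4:-→d5:-→d6:-→d7:-→d8:H0→d9:-→d10:-→d11:-→d12:H2→d13:-→d14:H0→d15:-→d16:H3→d17:-→d18:-  best=H3

== LOOKUPS ==
["H1","H2","H4","H4","H4","H1","H4","H0","H1","H3"]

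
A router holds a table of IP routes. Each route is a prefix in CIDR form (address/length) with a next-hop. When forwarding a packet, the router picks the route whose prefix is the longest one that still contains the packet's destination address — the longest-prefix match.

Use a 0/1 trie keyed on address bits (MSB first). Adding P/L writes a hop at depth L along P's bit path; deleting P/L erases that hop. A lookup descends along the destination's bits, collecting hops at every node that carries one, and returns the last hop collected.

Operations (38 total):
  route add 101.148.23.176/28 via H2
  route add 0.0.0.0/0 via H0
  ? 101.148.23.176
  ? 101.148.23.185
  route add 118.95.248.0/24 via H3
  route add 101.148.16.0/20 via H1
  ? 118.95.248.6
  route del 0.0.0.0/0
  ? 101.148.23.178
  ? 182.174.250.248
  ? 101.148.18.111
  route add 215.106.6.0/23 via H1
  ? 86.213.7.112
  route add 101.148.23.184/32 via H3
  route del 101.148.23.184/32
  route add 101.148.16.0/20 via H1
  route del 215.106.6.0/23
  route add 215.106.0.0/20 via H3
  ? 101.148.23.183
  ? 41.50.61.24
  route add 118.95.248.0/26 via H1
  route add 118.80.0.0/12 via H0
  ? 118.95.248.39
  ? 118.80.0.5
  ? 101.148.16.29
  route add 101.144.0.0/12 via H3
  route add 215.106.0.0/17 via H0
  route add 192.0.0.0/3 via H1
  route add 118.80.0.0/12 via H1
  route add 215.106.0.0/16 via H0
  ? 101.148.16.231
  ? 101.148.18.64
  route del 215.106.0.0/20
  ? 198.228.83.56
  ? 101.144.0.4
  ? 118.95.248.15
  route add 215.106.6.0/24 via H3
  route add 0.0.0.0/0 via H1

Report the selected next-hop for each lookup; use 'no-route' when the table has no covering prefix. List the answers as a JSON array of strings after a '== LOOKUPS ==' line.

Trace:
  + 101.148.23.176/28 (H2) depth=28
  + 0.0.0.0/0 (H0) depth=0
  lookup 101.148.23.176: bits 0110010110010100000101111011 walk d0:H0→d1:-→d2:-→d3:-→d4:-→d5:-→d6:-→d7:-→d8:-→d9:-→d10:-→d11:-→d12:-→d13:-→d14:-→d15:-→d16:-→d17:-→d18:-→d19:-→d20:-→d21:-→d22:-→d23:-→d24:-→d25:-→d26:-→d27:-→d28:H2 -> H2
  lookup 101.148.23.185: bits 0110010110010100000101111011 walk d0:H0→d1:-→d2:-→d3:-→d4:-→d5:-→d6:-→d7:-→d8:-→d9:-→d10:-→d11:-→d12:-→d13:-→d14:-→d15:-→d16:-→d17:-→d18:-→d19:-→d20:-→d21:-→d22:-→d23:-→d24:-→d25:-→d26:-→d27:-→d28:H2 -> H2
  + 118.95.248.0/24 (H3) depth=24
  + 101.148.16.0/20 (H1) depth=20
  lookup 118.95.248.6: bits 011101100101111111111000 walk d0:H0→d1:-→d2:-→d3:-→d4:-→d5:-→d6:-→d7:-→d8:-→d9:-→d10:-→d11:-→d12:-→d13:-→d14:-→d15:-→d16:-→d17:-→d18:-→d19:-→d20:-→d21:-→d22:-→d23:-→d24:H3 -> H3
  del 0.0.0.0/0 (clear depth 0)
  lookup 101.148.23.178: bits 0110010110010100000101111011 walk d0:-→d1:-→d2:-→d3:-→d4:-→d5:-→d6:-→d7:-→d8:-→d9:-→d10:-→d11:-→d12:-→d13:-→d14:-→d15:-→d16:-→d17:-→d18:-→d19:-→d20:H1→d21:-→d22:-→d23:-→d24:-→d25:-→d26:-→d27:-→d28:H2 -> H2
  lookup 182.174.250.248: bits ε walk d0:- -> no-route
  lookup 101.148.18.111: bits 011001011001010000010 walk d0:-→d1:-→d2:-→d3:-→d4:-→d5:-→d6:-→d7:-→d8:-→d9:-→d10:-→d11:-→d12:-→d13:-→d14:-→d15:-→d16:-→d17:-→d18:-→d19:-→d20:H1→d21:- -> H1
  + 215.106.6.0/23 (H1) depth=23
  lookup 86.213.7.112: bits 01 walk d0:-→d1:-→d2:- -> no-route
  + 101.148.23.184/32 (H3) depth=32
  del 101.148.23.184/32 (clear depth 32)
  + 101.148.16.0/20 (H1) depth=20
  del 215.106.6.0/23 (clear depth 23)
  + 215.106.0.0/20 (H3) depth=20
  lookup 101.148.23.183: bits 0110010110010100000101111011 walk d0:-→d1:-→d2:-→d3:-→d4:-→d5:-→d6:-→d7:-→d8:-→d9:-→d10:-→d11:-→d12:-→d13:-→d14:-→d15:-→d16:-→d17:-→d18:-→d19:-→d20:H1→d21:-→d22:-→d23:-→d24:-→d25:-→d26:-→d27:-→d28:H2 -> H2
  lookup 41.50.61.24: bits 0 walk d0:-→d1:- -> no-route
  + 118.95.248.0/26 (H1) depth=26
  + 118.80.0.0/12 (H0) depth=12
  lookup 118.95.248.39: bits 01110110010111111111100000 walk d0:-→d1:-→d2:-→d3:-→d4:-→d5:-→d6:-→d7:-→d8:-→d9:-→d10:-→d11:-→d12:H0→d13:-→d14:-→d15:-→d16:-→d17:-→d18:-→d19:-→d20:-→d21:-→d22:-→d23:-→d24:H3→d25:-→d26:H1 -> H1
  lookup 118.80.0.5: bits 011101100101 walk d0:-→d1:-→d2:-→d3:-→d4:-→d5:-→d6:-→d7:-→d8:-→d9:-→d10:-→d11:-→d12:H0 -> H0
  lookup 101.148.16.29: bits 011001011001010000010 walk d0:-→d1:-→d2:-→d3:-→d4:-→d5:-→d6:-→d7:-→d8:-→d9:-→d10:-→d11:-→d12:-→d13:-→d14:-→d15:-→d16:-→d17:-→d18:-→d19:-→d20:H1→d21:- -> H1
  + 101.144.0.0/12 (H3) depth=12
  + 215.106.0.0/17 (H0) depth=17
  + 192.0.0.0/3 (H1) depth=3
  + 118.80.0.0/12 (H1) depth=12
  + 215.106.0.0/16 (H0) depth=16
  lookup 101.148.16.231: bits 011001011001010000010 walk d0:-→d1:-→d2:-→d3:-→d4:-→d5:-→d6:-→d7:-→d8:-→d9:-→d10:-→d11:-→d12:H3→d13:-→d14:-→d15:-→d16:-→d17:-→d18:-→d19:-→d20:H1→d21:- -> H1
  lookup 101.148.18.64: bits 011001011001010000010 walk d0:-→d1:-→d2:-→d3:-→d4:-→d5:-→d6:-→d7:-→d8:-→d9:-→d10:-→d11:-→d12:H3→d13:-→d14:-→d15:-→d16:-→d17:-→d18:-→d19:-→d20:H1→d21:- -> H1
  del 215.106.0.0/20 (clear depth 20)
  lookup 198.228.83.56: bits 110 walk d0:-→d1:-→d2:-→d3:H1 -> H1
  lookup 101.144.0.4: bits 0110010110010 walk d0:-→d1:-→d2:-→d3:-→d4:-→d5:-→d6:-→d7:-→d8:-→d9:-→d10:-→d11:-→d12:H3→d13:- -> H3
  lookup 118.95.248.15: bits 01110110010111111111100000 walk d0:-→d1:-→d2:-→d3:-→d4:-→d5:-→d6:-→d7:-→d8:-→d9:-→d10:-→d11:-→d12:H1→d13:-→d14:-→d15:-→d16:-→d17:-→d18:-→d19:-→d20:-→d21:-→d22:-→d23:-→d24:H3→d25:-→d26:H1 -> H1
  + 215.106.6.0/24 (H3) depth=24
  + 0.0.0.0/0 (H1) depth=0

== LOOKUPS ==
["H2","H2","H3","H2","no-route","H1","no-route","H2","no-route","H1","H0","H1","H1","H1","H1","H3","H1"]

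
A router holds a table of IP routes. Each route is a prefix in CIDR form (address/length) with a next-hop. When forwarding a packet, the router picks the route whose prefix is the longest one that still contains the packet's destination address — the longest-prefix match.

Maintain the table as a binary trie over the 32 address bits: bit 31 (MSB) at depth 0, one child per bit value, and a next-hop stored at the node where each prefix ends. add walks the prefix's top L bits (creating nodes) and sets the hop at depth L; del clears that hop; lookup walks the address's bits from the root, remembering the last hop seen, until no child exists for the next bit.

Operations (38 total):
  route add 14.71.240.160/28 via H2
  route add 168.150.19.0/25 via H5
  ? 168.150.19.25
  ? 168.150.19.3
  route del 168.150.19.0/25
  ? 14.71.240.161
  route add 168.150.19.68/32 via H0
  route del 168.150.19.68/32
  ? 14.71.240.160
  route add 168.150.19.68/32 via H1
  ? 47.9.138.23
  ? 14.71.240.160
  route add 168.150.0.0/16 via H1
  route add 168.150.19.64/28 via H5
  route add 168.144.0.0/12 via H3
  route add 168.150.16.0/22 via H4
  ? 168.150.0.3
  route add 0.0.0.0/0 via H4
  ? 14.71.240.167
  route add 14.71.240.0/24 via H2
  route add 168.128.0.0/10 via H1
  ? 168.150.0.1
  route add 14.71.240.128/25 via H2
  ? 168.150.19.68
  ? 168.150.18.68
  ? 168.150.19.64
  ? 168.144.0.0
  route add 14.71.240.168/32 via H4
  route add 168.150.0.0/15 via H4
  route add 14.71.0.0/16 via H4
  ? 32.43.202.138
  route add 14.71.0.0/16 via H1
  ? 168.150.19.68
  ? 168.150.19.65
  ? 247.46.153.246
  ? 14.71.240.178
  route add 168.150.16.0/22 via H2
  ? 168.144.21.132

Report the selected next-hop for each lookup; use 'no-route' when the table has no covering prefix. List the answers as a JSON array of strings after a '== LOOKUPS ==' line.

Apply in order:
  add 14.71.240.160/28 -> H2 at depth 28
  add 168.150.19.0/25 -> H5 at depth 25
  Q 168.150.19.25: descend 1010100010010110000100110 ; hops seen [H5] ; pick H5
  Q 168.150.19.3: descend 1010100010010110000100110 ; hops seen [H5] ; pick H5
  del 168.150.19.0/25 (clear depth 25)
  Q 14.71.240.161: descend 0000111001000111111100001010 ; hops seen [H2] ; pick H2
  add 168.150.19.68/32 -> H0 at depth 32
  del 168.150.19.68/32 (clear depth 32)
  Q 14.71.240.160: descend 0000111001000111111100001010 ; hops seen [H2] ; pick H2
  add 168.150.19.68/32 -> H1 at depth 32
  Q 47.9.138.23: descend 00 ; hops seen [∅] ; pick no-route
  Q 14.71.240.160: descend 0000111001000111111100001010 ; hops seen [H2] ; pick H2
  add 168.150.0.0/16 -> H1 at depth 16
  add 168.150.19.64/28 -> H5 at depth 28
  add 168.144.0.0/12 -> H3 at depth 12
  add 168.150.16.0/22 -> H4 at depth 22
  Q 168.150.0.3: descend 1010100010010110000 ; hops seen [H3,H1] ; pick H1
  add 0.0.0.0/0 -> H4 at depth 0
  Q 14.71.240.167: descend 0000111001000111111100001010 ; hops seen [H4,H2] ; pick H2
  add 14.71.240.0/24 -> H2 at depth 24
  add 168.128.0.0/10 -> H1 at depth 10
  Q 168.150.0.1: descend 1010100010010110000 ; hops seen [H4,H1,H3,H1] ; pick H1
  add 14.71.240.128/25 -> H2 at depth 25
  Q 168.150.19.68: descend 10101000100101100001001101000100 ; hops seen [H4,H1,H3,H1,H4,H5,H1] ; pick H1
  Q 168.150.18.68: descend 10101000100101100001001 ; hops seen [H4,H1,H3,H1,H4] ; pick H4
  Q 168.150.19.64: descend 10101000100101100001001101000 ; hops seen [H4,H1,H3,H1,H4,H5] ; pick H5
  Q 168.144.0.0: descend 1010100010010 ; hops seen [H4,H1,H3] ; pick H3
  add 14.71.240.168/32 -> H4 at depth 32
  add 168.150.0.0/15 -> H4 at depth 15
  add 14.71.0.0/16 -> H4 at depth 16
  Q 32.43.202.138: descend 00 ; hops seen [H4] ; pick H4
  add 14.71.0.0/16 -> H1 at depth 16
  Q 168.150.19.68: descend 10101000100101100001001101000100 ; hops seen [H4,H1,H3,H4,H1,H4,H5,H1] ; pick H1
  Q 168.150.19.65: descend 10101000100101100001001101000 ; hops seen [H4,H1,H3,H4,H1,H4,H5] ; pick H5
  Q 247.46.153.246: descend 1 ; hops seen [H4] ; pick H4
  Q 14.71.240.178: descend 000011100100011111110000101 ; hops seen [H4,H1,H2,H2] ; pick H2
  add 168.150.16.0/22 -> H2 at depth 22
  Q 168.144.21.132: descend 1010100010010 ; hops seen [H4,H1,H3] ; pick H3

== LOOKUPS ==
["H5","H5","H2","H2","no-route","H2","H1","H2","H1","H1","H4","H5","H3","H4","H1","H5","H4","H2","H3"]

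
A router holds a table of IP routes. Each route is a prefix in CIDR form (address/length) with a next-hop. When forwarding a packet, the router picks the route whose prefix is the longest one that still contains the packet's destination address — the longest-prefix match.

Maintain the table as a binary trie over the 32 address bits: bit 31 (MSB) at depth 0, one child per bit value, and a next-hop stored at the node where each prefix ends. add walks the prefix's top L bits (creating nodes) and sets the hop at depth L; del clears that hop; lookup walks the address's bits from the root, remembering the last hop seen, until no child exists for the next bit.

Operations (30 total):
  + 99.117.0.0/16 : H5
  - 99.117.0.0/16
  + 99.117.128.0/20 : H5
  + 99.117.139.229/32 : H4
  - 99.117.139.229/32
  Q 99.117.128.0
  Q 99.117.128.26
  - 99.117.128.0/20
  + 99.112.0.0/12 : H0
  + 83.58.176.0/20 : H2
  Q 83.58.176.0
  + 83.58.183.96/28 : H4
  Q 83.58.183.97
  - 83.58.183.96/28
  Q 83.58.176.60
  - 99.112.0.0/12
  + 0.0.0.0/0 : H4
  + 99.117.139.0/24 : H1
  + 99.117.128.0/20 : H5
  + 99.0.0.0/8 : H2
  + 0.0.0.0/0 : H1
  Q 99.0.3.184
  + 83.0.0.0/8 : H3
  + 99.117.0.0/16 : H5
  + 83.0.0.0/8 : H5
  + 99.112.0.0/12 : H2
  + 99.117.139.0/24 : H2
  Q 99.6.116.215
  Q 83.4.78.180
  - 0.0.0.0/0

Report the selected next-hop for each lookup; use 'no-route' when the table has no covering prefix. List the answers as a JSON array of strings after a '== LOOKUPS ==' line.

Process each operation:
  add 99.117.0.0/16 -> H5 at depth 16
  - 99.117.0.0/16 clear@16
  add 99.117.128.0/20 -> H5 at depth 20
  add 99.117.139.229/32 -> H4 at depth 32
  - 99.117.139.229/32 clear@32
  ? 99.117.128.0  path d0:-→d1:-→d2:-→d3:-→d4:-→d5:-→d6:-→d7:-→d8:-→d9:-→d10:-→d11:-→d12:-→d13:-→d14:-→d15:-→d16:-→d17:-→d18:-→d19:-→d20:H5  best=H5
  ? 99.117.128.26  path d0:-→d1:-→d2:-→d3:-→d4:-→d5:-→d6:-→d7:-→d8:-→d9:-→d10:-→d11:-→d12:-→d13:-→d14:-→d15:-→d16:-→d17:-→d18:-→d19:-→d20:H5  best=H5
  - 99.117.128.0/20 clear@20
  add 99.112.0.0/12 -> H0 at depth 12
  add 83.58.176.0/20 -> H2 at depth 20
  ? 83.58.176.0  path d0:-→d1:-→d2:-→d3:-→d4:-→d5:-→d6:-→d7:-→d8:-→d9:-→d10:-→d11:-→d12:-→d13:-→d14:-→d15:-→d16:-→d17:-→d18:-→d19:-→d20:H2  best=H2
  add 83.58.183.96/28 -> H4 at depth 28
  ? 83.58.183.97  path d0:-→d1:-→d2:-→d3:-→d4:-→d5:-→d6:-→d7:-→d8:-→d9:-→d10:-→d11:-→d12:-→d13:-→d14:-→d15:-→d16:-→d17:-→d18:-→d19:-→d20:H2→d21:-→d22:-→d23:-→d24:-→d25:-→d26:-→d27:-→d28:H4  best=H4
  - 83.58.183.96/28 clear@28
  ? 83.58.176.60  path d0:-→d1:-→d2:-→d3:-→d4:-→d5:-→d6:-→d7:-→d8:-→d9:-→d10:-→d11:-→d12:-→d13:-→d14:-→d15:-→d16:-→d17:-→d18:-→d19:-→d20:H2→d21:-  best=H2
  - 99.112.0.0/12 clear@12
  add 0.0.0.0/0 -> H4 at depth 0
  add 99.117.139.0/24 -> H1 at depth 24
  add 99.117.128.0/20 -> H5 at depth 20
  add 99.0.0.0/8 -> H2 at depth 8
  add 0.0.0.0/0 -> H1 at depth 0
  ? 99.0.3.184  path d0:H1→d1:-→d2:-→d3:-→d4:-→d5:-→d6:-→d7:-→d8:H2→d9:-  best=H2
  add 83.0.0.0/8 -> H3 at depth 8
  add 99.117.0.0/16 -> H5 at depth 16
  add 83.0.0.0/8 -> H5 at depth 8
  add 99.112.0.0/12 -> H2 at depth 12
  add 99.117.139.0/24 -> H2 at depth 24
  ? 99.6.116.215  path d0:H1→d1:-→d2:-→d3:-→d4:-→d5:-→d6:-→d7:-→d8:H2→d9:-  best=H2
  ? 83.4.78.180  path d0:H1→d1:-→d2:-→d3:-→d4:-→d5:-→d6:-→d7:-→d8:H5→d9:-→d10:-  best=H5
  - 0.0.0.0/0 clear@0

== LOOKUPS ==
["H5","H5","H2","H4","H2","H2","H2","H5"]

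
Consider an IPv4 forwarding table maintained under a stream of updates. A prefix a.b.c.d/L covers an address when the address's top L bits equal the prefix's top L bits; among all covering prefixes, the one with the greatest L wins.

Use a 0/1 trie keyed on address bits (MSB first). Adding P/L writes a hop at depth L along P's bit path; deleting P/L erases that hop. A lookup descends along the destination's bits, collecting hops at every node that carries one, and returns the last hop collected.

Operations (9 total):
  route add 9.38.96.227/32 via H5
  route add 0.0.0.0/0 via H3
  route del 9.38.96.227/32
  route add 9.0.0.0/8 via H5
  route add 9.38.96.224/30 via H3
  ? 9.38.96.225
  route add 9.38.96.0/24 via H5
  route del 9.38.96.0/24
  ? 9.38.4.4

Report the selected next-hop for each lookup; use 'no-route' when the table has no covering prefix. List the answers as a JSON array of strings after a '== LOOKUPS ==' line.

Trace:
  + 9.38.96.227/32 (H5) depth=32
  + 0.0.0.0/0 (H3) depth=0
  del 9.38.96.227/32 (clear depth 32)
  + 9.0.0.0/8 (H5) depth=8
  + 9.38.96.224/30 (H3) depth=30
  Q 9.38.96.225: descend 000010010010011001100000111000 ; hops seen [H3,H5,H3] ; pick H3
  + 9.38.96.0/24 (H5) depth=24
  del 9.38.96.0/24 (clear depth 24)
  Q 9.38.4.4: descend 00001001001001100 ; hops seen [H3,H5] ; pick H5

== LOOKUPS ==
["H3","H5"]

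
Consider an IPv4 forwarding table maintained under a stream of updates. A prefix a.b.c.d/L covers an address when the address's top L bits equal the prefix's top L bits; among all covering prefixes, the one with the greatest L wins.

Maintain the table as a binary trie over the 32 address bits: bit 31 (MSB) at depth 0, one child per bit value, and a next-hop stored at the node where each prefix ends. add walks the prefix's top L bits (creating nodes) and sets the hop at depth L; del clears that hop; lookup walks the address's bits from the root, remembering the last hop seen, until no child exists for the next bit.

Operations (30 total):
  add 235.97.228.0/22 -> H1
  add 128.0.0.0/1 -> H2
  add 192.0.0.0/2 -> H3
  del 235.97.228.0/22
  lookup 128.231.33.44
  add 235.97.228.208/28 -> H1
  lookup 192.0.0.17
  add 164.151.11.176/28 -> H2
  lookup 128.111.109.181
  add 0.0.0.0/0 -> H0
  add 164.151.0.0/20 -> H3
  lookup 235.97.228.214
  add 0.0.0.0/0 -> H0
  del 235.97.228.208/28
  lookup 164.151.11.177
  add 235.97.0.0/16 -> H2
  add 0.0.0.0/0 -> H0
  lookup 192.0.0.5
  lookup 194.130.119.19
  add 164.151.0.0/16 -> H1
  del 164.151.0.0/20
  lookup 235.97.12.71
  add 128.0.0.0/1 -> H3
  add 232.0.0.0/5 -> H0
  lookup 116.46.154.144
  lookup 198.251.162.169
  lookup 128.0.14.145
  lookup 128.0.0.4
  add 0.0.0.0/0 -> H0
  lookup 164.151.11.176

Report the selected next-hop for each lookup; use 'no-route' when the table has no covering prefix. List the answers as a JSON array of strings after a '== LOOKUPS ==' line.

Process each operation:
  add 235.97.228.0/22 -> H1 at depth 22
  add 128.0.0.0/1 -> H2 at depth 1
  add 192.0.0.0/2 -> H3 at depth 2
  - 235.97.228.0/22 clear@22
  Q 128.231.33.44: descend 1 ; hops seen [H2] ; pick H2
  add 235.97.228.208/28 -> H1 at depth 28
  Q 192.0.0.17: descend 11 ; hops seen [H2,H3] ; pick H3
  add 164.151.11.176/28 -> H2 at depth 28
  Q 128.111.109.181: descend 10 ; hops seen [H2] ; pick H2
  add 0.0.0.0/0 -> H0 at depth 0
  add 164.151.0.0/20 -> H3 at depth 20
  Q 235.97.228.214: descend 1110101101100001111001001101 ; hops seen [H0,H2,H3,H1] ; pick H1
  add 0.0.0.0/0 -> H0 at depth 0
  - 235.97.228.208/28 clear@28
  Q 164.151.11.177: descend 1010010010010111000010111011 ; hops seen [H0,H2,H3,H2] ; pick H2
  add 235.97.0.0/16 -> H2 at depth 16
  add 0.0.0.0/0 -> H0 at depth 0
  Q 192.0.0.5: descend 11 ; hops seen [H0,H2,H3] ; pick H3
  Q 194.130.119.19: descend 11 ; hops seen [H0,H2,H3] ; pick H3
  add 164.151.0.0/16 -> H1 at depth 16
  - 164.151.0.0/20 clear@20
  Q 235.97.12.71: descend 1110101101100001 ; hops seen [H0,H2,H3,H2] ; pick H2
  add 128.0.0.0/1 -> H3 at depth 1
  add 232.0.0.0/5 -> H0 at depth 5
  Q 116.46.154.144: descend ε ; hops seen [H0] ; pick H0
  Q 198.251.162.169: descend 11 ; hops seen [H0,H3,H3] ; pick H3
  Q 128.0.14.145: descend 10 ; hops seen [H0,H3] ; pick H3
  Q 128.0.0.4: descend 10 ; hops seen [H0,H3] ; pick H3
  add 0.0.0.0/0 -> H0 at depth 0
  Q 164.151.11.176: descend 1010010010010111000010111011 ; hops seen [H0,H3,H1,H2] ; pick H2

== LOOKUPS ==
["H2","H3","H2","H1","H2","H3","H3","H2","H0","H3","H3","H3","H2"]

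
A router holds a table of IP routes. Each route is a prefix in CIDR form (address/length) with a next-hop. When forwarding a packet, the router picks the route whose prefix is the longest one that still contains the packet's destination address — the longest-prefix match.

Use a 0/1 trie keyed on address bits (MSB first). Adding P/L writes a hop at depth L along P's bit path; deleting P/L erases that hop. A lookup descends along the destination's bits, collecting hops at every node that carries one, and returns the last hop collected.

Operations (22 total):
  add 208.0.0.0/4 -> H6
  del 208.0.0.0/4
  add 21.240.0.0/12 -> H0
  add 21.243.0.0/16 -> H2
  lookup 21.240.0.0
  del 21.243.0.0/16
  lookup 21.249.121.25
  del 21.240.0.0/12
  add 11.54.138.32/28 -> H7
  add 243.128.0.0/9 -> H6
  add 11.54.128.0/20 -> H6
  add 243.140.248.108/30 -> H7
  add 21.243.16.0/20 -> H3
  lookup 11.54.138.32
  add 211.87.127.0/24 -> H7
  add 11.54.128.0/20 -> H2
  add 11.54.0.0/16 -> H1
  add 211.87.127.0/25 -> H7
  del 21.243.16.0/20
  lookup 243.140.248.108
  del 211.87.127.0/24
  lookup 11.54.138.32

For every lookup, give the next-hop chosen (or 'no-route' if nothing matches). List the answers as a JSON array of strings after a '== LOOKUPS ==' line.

Trace:
  + 208.0.0.0/4 (H6) depth=4
  - 208.0.0.0/4 clear@4
  + 21.240.0.0/12 (H0) depth=12
  + 21.243.0.0/16 (H2) depth=16
  lookup 21.240.0.0: bits 00010101111100 walk d0:-→d1:-→d2:-→d3:-→d4:-→d5:-→d6:-→d7:-→d8:-→d9:-→d10:-→d11:-→d12:H0→d13:-→d14:- -> H0
  - 21.243.0.0/16 clear@16
  lookup 21.249.121.25: bits 000101011111 walk d0:-→d1:-→d2:-→d3:-→d4:-→d5:-→d6:-→d7:-→d8:-→d9:-→d10:-→d11:-→d12:H0 -> H0
  - 21.240.0.0/12 clear@12
  + 11.54.138.32/28 (H7) depth=28
  + 243.128.0.0/9 (H6) depth=9
  + 11.54.128.0/20 (H6) depth=20
  + 243.140.248.108/30 (H7) depth=30
  + 21.243.16.0/20 (H3) depth=20
  lookup 11.54.138.32: bits 0000101100110110100010100010 walk d0:-→d1:-→d2:-→d3:-→d4:-→d5:-→d6:-→d7:-→d8:-→d9:-→d10:-→d11:-→d12:-→d13:-→d14:-→d15:-→d16:-→d17:-→d18:-→d19:-→d20:H6→d21:-→d22:-→d23:-→d24:-→d25:-→d26:-→d27:-→d28:H7 -> H7
  + 211.87.127.0/24 (H7) depth=24
  + 11.54.128.0/20 (H2) depth=20
  + 11.54.0.0/16 (H1) depth=16
  + 211.87.127.0/25 (H7) depth=25
  - 21.243.16.0/20 clear@20
  lookup 243.140.248.108: bits 111100111000110011111000011011 walk d0:-→d1:-→d2:-→d3:-→d4:-→d5:-→d6:-→d7:-→d8:-→d9:H6→d10:-→d11:-→d12:-→d13:-→d14:-→d15:-→d16:-→d17:-→d18:-→d19:-→d20:-→d21:-→d22:-→d23:-→d24:-→d25:-→d26:-→d27:-→d28:-→d29:-→d30:H7 -> H7
  - 211.87.127.0/24 clear@24
  lookup 11.54.138.32: bits 0000101100110110100010100010 walk d0:-→d1:-→d2:-→d3:-→d4:-→d5:-→d6:-→d7:-→d8:-→d9:-→d10:-→d11:-→d12:-→d13:-→d14:-→d15:-→d16:H1→d17:-→d18:-→d19:-→d20:H2→d21:-→d22:-→d23:-→d24:-→d25:-→d26:-→d27:-→d28:H7 -> H7

== LOOKUPS ==
["H0","H0","H7","H7","H7"]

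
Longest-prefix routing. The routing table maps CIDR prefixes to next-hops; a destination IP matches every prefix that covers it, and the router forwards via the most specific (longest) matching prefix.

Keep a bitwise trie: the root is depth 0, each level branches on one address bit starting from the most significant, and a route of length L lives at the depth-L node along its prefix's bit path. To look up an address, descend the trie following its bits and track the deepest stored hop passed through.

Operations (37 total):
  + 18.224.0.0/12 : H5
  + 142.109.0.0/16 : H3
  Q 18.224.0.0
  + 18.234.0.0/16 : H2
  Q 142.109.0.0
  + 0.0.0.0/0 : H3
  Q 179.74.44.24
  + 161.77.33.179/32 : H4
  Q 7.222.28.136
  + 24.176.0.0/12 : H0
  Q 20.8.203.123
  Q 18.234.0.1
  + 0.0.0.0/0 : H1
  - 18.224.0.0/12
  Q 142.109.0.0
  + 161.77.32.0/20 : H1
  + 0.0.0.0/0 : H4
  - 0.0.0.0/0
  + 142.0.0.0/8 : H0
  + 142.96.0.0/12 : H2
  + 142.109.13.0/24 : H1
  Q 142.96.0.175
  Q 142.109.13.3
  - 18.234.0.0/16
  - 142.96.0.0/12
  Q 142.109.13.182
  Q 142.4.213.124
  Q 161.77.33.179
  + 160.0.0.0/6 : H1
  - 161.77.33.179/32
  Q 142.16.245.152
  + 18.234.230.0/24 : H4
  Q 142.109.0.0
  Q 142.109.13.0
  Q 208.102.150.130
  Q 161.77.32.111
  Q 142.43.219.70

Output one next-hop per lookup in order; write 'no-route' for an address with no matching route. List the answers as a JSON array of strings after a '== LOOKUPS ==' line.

Apply in order:
  + 18.224.0.0/12 (H5) depth=12
  + 142.109.0.0/16 (H3) depth=16
  ? 18.224.0.0  path d0:-→d1:-→d2:-→d3:-→d4:-→d5:-→d6:-→d7:-→d8:-→d9:-→d10:-→d11:-→d12:H5  best=H5
  + 18.234.0.0/16 (H2) depth=16
  ? 142.109.0.0  path d0:-→d1:-→d2:-→d3:-→d4:-→d5:-→d6:-→d7:-→d8:-→d9:-→d10:-→d11:-→d12:-→d13:-→d14:-→d15:-→d16:H3  best=H3
  + 0.0.0.0/0 (H3) depth=0
  ? 179.74.44.24  path d0:H3→d1:-→d2:-  best=H3
  + 161.77.33.179/32 (H4) depth=32
  ? 7.222.28.136  path d0:H3→d1:-→d2:-→d3:-  best=H3
  + 24.176.0.0/12 (H0) depth=12
  ? 20.8.203.123  path d0:H3→d1:-→d2:-→d3:-→d4:-→d5:-  best=H3
  ? 18.234.0.1  path d0:H3→d1:-→d2:-→d3:-→d4:-→d5:-→d6:-→d7:-→d8:-→d9:-→d10:-→d11:-→d12:H5→d13:-→d14:-→d15:-→d16:H2  best=H2
  + 0.0.0.0/0 (H1) depth=0
  - 18.224.0.0/12 clear@12
  ? 142.109.0.0  path d0:H1→d1:-→d2:-→d3:-→d4:-→d5:-→d6:-→d7:-→d8:-→d9:-→d10:-→d11:-→d12:-→d13:-→d14:-→d15:-→d16:H3  best=H3
  + 161.77.32.0/20 (H1) depth=20
  + 0.0.0.0/0 (H4) depth=0
  - 0.0.0.0/0 clear@0
  + 142.0.0.0/8 (H0) depth=8
  + 142.96.0.0/12 (H2) depth=12
  + 142.109.13.0/24 (H1) depth=24
  ? 142.96.0.175  path d0:-→d1:-→d2:-→d3:-→d4:-→d5:-→d6:-→d7:-→d8:H0→d9:-→d10:-→d11:-→d12:H2  best=H2
  ? 142.109.13.3  path d0:-→d1:-→d2:-→d3:-→d4:-→d5:-→d6:-→d7:-→d8:H0→d9:-→d10:-→d11:-→d12:H2→d13:-→d14:-→d15:-→d16:H3→d17:-→d18:-→d19:-→d20:-→d21:-→d22:-→d23:-→d24:H1  best=H1
  - 18.234.0.0/16 clear@16
  - 142.96.0.0/12 clear@12
  ? 142.109.13.182  path d0:-→d1:-→d2:-→d3:-→d4:-→d5:-→d6:-→d7:-→d8:H0→d9:-→d10:-→d11:-→d12:-→d13:-→d14:-→d15:-→d16:H3→d17:-→d18:-→d19:-→d20:-→d21:-→d22:-→d23:-→d24:H1  best=H1
  ? 142.4.213.124  path d0:-→d1:-→d2:-→d3:-→d4:-→d5:-→d6:-→d7:-→d8:H0→d9:-  best=H0
  ? 161.77.33.179  path d0:-→d1:-→d2:-→d3:-→d4:-→d5:-→d6:-→d7:-→d8:-→d9:-→d10:-→d11:-→d12:-→d13:-→d14:-→d15:-→d16:-→d17:-→d18:-→d19:-→d20:H1→d21:-→d22:-→d23:-→d24:-→d25:-→d26:-→d27:-→d28:-→d29:-→d30:-→d31:-→d32:H4  best=H4
  + 160.0.0.0/6 (H1) depth=6
  - 161.77.33.179/32 clear@32
  ? 142.16.245.152  path d0:-→d1:-→d2:-→d3:-→d4:-→d5:-→d6:-→d7:-→d8:H0→d9:-  best=H0
  + 18.234.230.0/24 (H4) depth=24
  ? 142.109.0.0  path d0:-→d1:-→d2:-→d3:-→d4:-→d5:-→d6:-→d7:-→d8:H0→d9:-→d10:-→d11:-→d12:-→d13:-→d14:-→d15:-→d16:H3→d17:-→d18:-→d19:-→d20:-  best=H3
  ? 142.109.13.0  path d0:-→d1:-→d2:-→d3:-→d4:-→d5:-→d6:-→d7:-→d8:H0→d9:-→d10:-→d11:-→d12:-→d13:-→d14:-→d15:-→d16:H3→d17:-→d18:-→d19:-→d20:-→d21:-→d22:-→d23:-→d24:H1  best=H1
  ? 208.102.150.130  path d0:-→d1:-  best=no-route
  ? 161.77.32.111  path d0:-→d1:-→d2:-→d3:-→d4:-→d5:-→d6:H1→d7:-→d8:-→d9:-→d10:-→d11:-→d12:-→d13:-→d14:-→d15:-→d16:-→d17:-→d18:-→d19:-→d20:H1→d21:-→d22:-→d23:-  best=H1
  ? 142.43.219.70  path d0:-→d1:-→d2:-→d3:-→d4:-→d5:-→d6:-→d7:-→d8:H0→d9:-  best=H0

== LOOKUPS ==
["H5","H3","H3","H3","H3","H2","H3","H2","H1","H1","H0","H4","H0","H3","H1","no-route","H1","H0"]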